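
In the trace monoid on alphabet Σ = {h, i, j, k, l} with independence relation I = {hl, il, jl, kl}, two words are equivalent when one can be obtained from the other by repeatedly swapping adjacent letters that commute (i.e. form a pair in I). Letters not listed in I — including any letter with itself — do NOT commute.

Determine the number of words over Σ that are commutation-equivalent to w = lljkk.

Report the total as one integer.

10

#0=l has no predecessor
#1=l depends on [0:l]
#2=j has no predecessor
#3=k depends on [2:j]
#4=k depends on [3:k]
sources: [0:l, 2:j]
N(rest) = Σ N(rest − s) over sources s of rest; N(one piece) = 1:
  size 1 → [1]=1  [4]=1
  size 2 → [0,1]=1  [1,4]=2  [3,4]=1
  size 3 → [0,1,4]=3  [1,3,4]=3  [2,3,4]=1
  first=0(l) contributes 4
  first=2(j) contributes 6
|[w]| = 10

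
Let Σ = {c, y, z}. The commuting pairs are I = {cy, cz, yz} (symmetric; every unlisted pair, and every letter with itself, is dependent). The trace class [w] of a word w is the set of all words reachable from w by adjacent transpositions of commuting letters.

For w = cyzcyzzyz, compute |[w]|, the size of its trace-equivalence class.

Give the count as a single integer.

1260

0(c) covers ∅
1(y) covers ∅
2(z) covers ∅
3(c) covers 0:c
4(y) covers 1:y
5(z) covers 2:z
6(z) covers 5:z
7(y) covers 4:y
8(z) covers 6:z
floor of heap: 0:c, 1:y, 2:z
completions by unplaced set U, small U first (add the entries for U minus each lowest piece of U):
  |U|=1: {3}:1  {7}:1  {8}:1
  |U|=2: {0,3}:1  {3,7}:2  {3,8}:2  {4,7}:1  {6,8}:1  {7,8}:2
  |U|=3: {0,3,7}:3  {0,3,8}:3  {1,4,7}:1  {3,4,7}:3  {3,6,8}:3  {3,7,8}:6  {4,7,8}:3  {5,6,8}:1  {6,7,8}:3
  |U|=4: {0,3,4,7}:6  {0,3,6,8}:6  {0,3,7,8}:12  {1,3,4,7}:4  {1,4,7,8}:4  {2,5,6,8}:1  {3,4,7,8}:12  {3,5,6,8}:4  {3,6,7,8}:12  {4,6,7,8}:6  {5,6,7,8}:4
  |U|=5: {0,1,3,4,7}:10  {0,3,4,7,8}:30  {0,3,5,6,8}:10  {0,3,6,7,8}:30  {1,3,4,7,8}:20  {1,4,6,7,8}:10  {2,3,5,6,8}:5  {2,5,6,7,8}:5  {3,4,6,7,8}:30  {3,5,6,7,8}:20  {4,5,6,7,8}:10
  |U|=6: {0,1,3,4,7,8}:60  {0,2,3,5,6,8}:15  {0,3,4,6,7,8}:90  {0,3,5,6,7,8}:60  {1,3,4,6,7,8}:60  {1,4,5,6,7,8}:20  {2,3,5,6,7,8}:30  {2,4,5,6,7,8}:15  {3,4,5,6,7,8}:60
  |U|=7: {0,1,3,4,6,7,8}:210  {0,2,3,5,6,7,8}:105  {0,3,4,5,6,7,8}:210  {1,2,4,5,6,7,8}:35  {1,3,4,5,6,7,8}:140  {2,3,4,5,6,7,8}:105
  start at 0(c): 280
  start at 1(y): 420
  start at 2(z): 560
sum over floor = 1260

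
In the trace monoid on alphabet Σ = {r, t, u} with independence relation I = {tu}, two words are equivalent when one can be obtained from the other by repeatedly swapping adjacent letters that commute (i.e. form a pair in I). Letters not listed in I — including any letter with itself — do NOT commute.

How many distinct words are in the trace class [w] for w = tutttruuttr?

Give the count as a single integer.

30

drop 0:t onto floor
drop 1:u onto floor
drop 2:t onto {0:t}
drop 3:t onto {2:t}
drop 4:t onto {3:t}
drop 5:r onto {1:u, 4:t}
drop 6:u onto {5:r}
drop 7:u onto {6:u}
drop 8:t onto {5:r}
drop 9:t onto {8:t}
drop 10:r onto {7:u, 9:t}
ground layer = {0:t, 1:u}
drop-orders for the pieces not yet dropped (sum over which currently-grounded one goes next):
  1 to go: {10} 1
  2 to go: {7,10} 1  {9,10} 1
  3 to go: {6,7,10} 1  {7,9,10} 2  {8,9,10} 1
  4 to go: {6,7,9,10} 3  {7,8,9,10} 3
  5 to go: {6,7,8,9,10} 6
  6 to go: {5,6,7,8,9,10} 6
  7 to go: {1,5,6,7,8,9,10} 6  {4,5,6,7,8,9,10} 6
  8 to go: {1,4,5,6,7,8,9,10} 12  {3,4,5,6,7,8,9,10} 6
  9 to go: {1,3,4,5,6,7,8,9,10} 18  {2,3,4,5,6,7,8,9,10} 6
  if 0:t drops first: 24 orders
  if 1:u drops first: 6 orders
heap linearizations: 30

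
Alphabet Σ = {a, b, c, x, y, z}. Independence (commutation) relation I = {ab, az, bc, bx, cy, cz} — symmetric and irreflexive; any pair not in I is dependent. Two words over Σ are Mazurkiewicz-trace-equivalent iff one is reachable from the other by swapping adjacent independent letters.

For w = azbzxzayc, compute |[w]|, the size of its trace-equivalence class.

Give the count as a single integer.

drop 0:a onto floor
drop 1:z onto floor
drop 2:b onto {1:z}
drop 3:z onto {2:b}
drop 4:x onto {0:a, 3:z}
drop 5:z onto {4:x}
drop 6:a onto {4:x}
drop 7:y onto {5:z, 6:a}
drop 8:c onto {6:a}
ground layer = {0:a, 1:z}
drop-orders for the pieces not yet dropped (sum over which currently-grounded one goes next):
  1 to go: {7} 1  {8} 1
  2 to go: {5,7} 1  {7,8} 2
  3 to go: {5,7,8} 3  {6,7,8} 2
  4 to go: {5,6,7,8} 5
  5 to go: {4,5,6,7,8} 5
  6 to go: {0,4,5,6,7,8} 5  {3,4,5,6,7,8} 5
  7 to go: {0,3,4,5,6,7,8} 10  {2,3,4,5,6,7,8} 5
  if 0:a drops first: 5 orders
  if 1:z drops first: 15 orders
heap linearizations: 20

20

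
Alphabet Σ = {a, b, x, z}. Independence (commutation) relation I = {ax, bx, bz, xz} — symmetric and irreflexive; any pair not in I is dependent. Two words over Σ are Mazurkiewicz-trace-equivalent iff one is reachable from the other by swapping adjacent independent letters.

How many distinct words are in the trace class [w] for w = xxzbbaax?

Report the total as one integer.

0(x) covers ∅
1(x) covers 0:x
2(z) covers ∅
3(b) covers ∅
4(b) covers 3:b
5(a) covers 2:z, 4:b
6(a) covers 5:a
7(x) covers 1:x
floor of heap: 0:x, 2:z, 3:b
completions by unplaced set U, small U first (add the entries for U minus each lowest piece of U):
  |U|=1: {6}:1  {7}:1
  |U|=2: {1,7}:1  {5,6}:1  {6,7}:2
  |U|=3: {0,1,7}:1  {1,6,7}:3  {2,5,6}:1  {4,5,6}:1  {5,6,7}:3
  |U|=4: {0,1,6,7}:4  {1,5,6,7}:6  {2,4,5,6}:2  {2,5,6,7}:4  {3,4,5,6}:1  {4,5,6,7}:4
  |U|=5: {0,1,5,6,7}:10  {1,2,5,6,7}:10  {1,4,5,6,7}:10  {2,3,4,5,6}:3  {2,4,5,6,7}:10  {3,4,5,6,7}:5
  |U|=6: {0,1,2,5,6,7}:20  {0,1,4,5,6,7}:20  {1,2,4,5,6,7}:30  {1,3,4,5,6,7}:15  {2,3,4,5,6,7}:18
  start at 0(x): 63
  start at 2(z): 35
  start at 3(b): 70
sum over floor = 168

168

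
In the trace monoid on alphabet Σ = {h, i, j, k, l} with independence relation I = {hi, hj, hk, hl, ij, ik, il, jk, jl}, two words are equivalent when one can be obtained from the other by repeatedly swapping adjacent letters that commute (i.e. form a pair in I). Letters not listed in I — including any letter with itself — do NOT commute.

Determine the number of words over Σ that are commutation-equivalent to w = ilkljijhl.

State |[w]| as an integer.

drop 0:i onto floor
drop 1:l onto floor
drop 2:k onto {1:l}
drop 3:l onto {2:k}
drop 4:j onto floor
drop 5:i onto {0:i}
drop 6:j onto {4:j}
drop 7:h onto floor
drop 8:l onto {3:l}
ground layer = {0:i, 1:l, 4:j, 7:h}
drop-orders for the pieces not yet dropped (sum over which currently-grounded one goes next):
  1 to go: {5} 1  {6} 1  {7} 1  {8} 1
  2 to go: {0,5} 1  {3,8} 1  {4,6} 1  {5,6} 2  {5,7} 2  {5,8} 2  {6,7} 2  {6,8} 2  {7,8} 2
  3 to go: {0,5,6} 3  {0,5,7} 3  {0,5,8} 3  {2,3,8} 1  {3,5,8} 3  {3,6,8} 3  {3,7,8} 3  {4,5,6} 3  {4,6,7} 3  {4,6,8} 3  {5,6,7} 6  {5,6,8} 6  {5,7,8} 6  {6,7,8} 6
  4 to go: {0,3,5,8} 6  {0,4,5,6} 6  {0,5,6,7} 12  {0,5,6,8} 12  {0,5,7,8} 12  {1,2,3,8} 1  {2,3,5,8} 4  {2,3,6,8} 4  {2,3,7,8} 4  {3,4,6,8} 6  {3,5,6,8} 12  {3,5,7,8} 12  {3,6,7,8} 12  {4,5,6,7} 12  {4,5,6,8} 12  {4,6,7,8} 12  {5,6,7,8} 24
  5 to go: {0,2,3,5,8} 10  {0,3,5,6,8} 30  {0,3,5,7,8} 30  {0,4,5,6,7} 30  {0,4,5,6,8} 30  {0,5,6,7,8} 60  {1,2,3,5,8} 5  {1,2,3,6,8} 5  {1,2,3,7,8} 5  {2,3,4,6,8} 10  {2,3,5,6,8} 20  {2,3,5,7,8} 20  {2,3,6,7,8} 20  {3,4,5,6,8} 30  {3,4,6,7,8} 30  {3,5,6,7,8} 60  {4,5,6,7,8} 60
  6 to go: {0,1,2,3,5,8} 15  {0,2,3,5,6,8} 60  {0,2,3,5,7,8} 60  {0,3,4,5,6,8} 90  {0,3,5,6,7,8} 180  {0,4,5,6,7,8} 180  {1,2,3,4,6,8} 15  {1,2,3,5,6,8} 30  {1,2,3,5,7,8} 30  {1,2,3,6,7,8} 30  {2,3,4,5,6,8} 60  {2,3,4,6,7,8} 60  {2,3,5,6,7,8} 120  {3,4,5,6,7,8} 180
  7 to go: {0,1,2,3,5,6,8} 105  {0,1,2,3,5,7,8} 105  {0,2,3,4,5,6,8} 210  {0,2,3,5,6,7,8} 420  {0,3,4,5,6,7,8} 630  {1,2,3,4,5,6,8} 105  {1,2,3,4,6,7,8} 105  {1,2,3,5,6,7,8} 210  {2,3,4,5,6,7,8} 420
  if 0:i drops first: 840 orders
  if 1:l drops first: 1680 orders
  if 4:j drops first: 840 orders
  if 7:h drops first: 420 orders
heap linearizations: 3780

3780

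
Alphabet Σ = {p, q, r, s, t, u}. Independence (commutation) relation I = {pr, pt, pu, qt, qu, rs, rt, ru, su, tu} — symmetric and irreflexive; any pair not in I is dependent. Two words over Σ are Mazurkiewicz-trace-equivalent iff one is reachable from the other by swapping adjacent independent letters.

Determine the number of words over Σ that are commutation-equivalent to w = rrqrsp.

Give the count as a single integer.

3

piece 0:r — minimal
piece 1:r rests on {0:r}
piece 2:q rests on {1:r}
piece 3:r rests on {2:q}
piece 4:s rests on {2:q}
piece 5:p rests on {4:s}
minimal pieces: {0:r}
ways to finish when only these pieces remain (= sum over removing one remaining piece with nothing left below it):
  1 left: {3}→1  {5}→1
  2 left: {3,5}→2  {4,5}→1
  3 left: {3,4,5}→3
  4 left: {2,3,4,5}→3
  placing 0:r first → 3 extensions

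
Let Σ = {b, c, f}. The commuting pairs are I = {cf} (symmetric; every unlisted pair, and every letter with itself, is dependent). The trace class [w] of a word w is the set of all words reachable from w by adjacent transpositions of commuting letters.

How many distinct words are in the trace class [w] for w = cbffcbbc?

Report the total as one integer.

3

#0=c has no predecessor
#1=b depends on [0:c]
#2=f depends on [1:b]
#3=f depends on [2:f]
#4=c depends on [1:b]
#5=b depends on [3:f, 4:c]
#6=b depends on [5:b]
#7=c depends on [6:b]
sources: [0:c]
N(rest) = Σ N(rest − s) over sources s of rest; N(one piece) = 1:
  size 1 → [7]=1
  size 2 → [6,7]=1
  size 3 → [5,6,7]=1
  size 4 → [3,5,6,7]=1  [4,5,6,7]=1
  size 5 → [2,3,5,6,7]=1  [3,4,5,6,7]=2
  size 6 → [2,3,4,5,6,7]=3
  first=0(c) contributes 3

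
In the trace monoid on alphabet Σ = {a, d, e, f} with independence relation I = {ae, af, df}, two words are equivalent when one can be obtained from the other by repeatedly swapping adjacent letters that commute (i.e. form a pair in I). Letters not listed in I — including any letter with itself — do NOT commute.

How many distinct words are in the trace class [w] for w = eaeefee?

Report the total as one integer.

drop 0:e onto floor
drop 1:a onto floor
drop 2:e onto {0:e}
drop 3:e onto {2:e}
drop 4:f onto {3:e}
drop 5:e onto {4:f}
drop 6:e onto {5:e}
ground layer = {0:e, 1:a}
drop-orders for the pieces not yet dropped (sum over which currently-grounded one goes next):
  1 to go: {1} 1  {6} 1
  2 to go: {1,6} 2  {5,6} 1
  3 to go: {1,5,6} 3  {4,5,6} 1
  4 to go: {1,4,5,6} 4  {3,4,5,6} 1
  5 to go: {1,3,4,5,6} 5  {2,3,4,5,6} 1
  if 0:e drops first: 6 orders
  if 1:a drops first: 1 orders
heap linearizations: 7

7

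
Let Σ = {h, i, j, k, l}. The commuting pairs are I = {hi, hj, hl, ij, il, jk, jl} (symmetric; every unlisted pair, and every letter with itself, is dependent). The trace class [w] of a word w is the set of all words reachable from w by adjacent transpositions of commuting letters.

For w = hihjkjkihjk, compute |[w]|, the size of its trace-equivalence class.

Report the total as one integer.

990

piece 0:h — minimal
piece 1:i — minimal
piece 2:h rests on {0:h}
piece 3:j — minimal
piece 4:k rests on {1:i, 2:h}
piece 5:j rests on {3:j}
piece 6:k rests on {4:k}
piece 7:i rests on {6:k}
piece 8:h rests on {6:k}
piece 9:j rests on {5:j}
piece 10:k rests on {7:i, 8:h}
minimal pieces: {0:h, 1:i, 3:j}
ways to finish when only these pieces remain (= sum over removing one remaining piece with nothing left below it):
  1 left: {9}→1  {10}→1
  2 left: {5,9}→1  {7,10}→1  {8,10}→1  {9,10}→2
  3 left: {3,5,9}→1  {5,9,10}→3  {7,8,10}→2  {7,9,10}→3  {8,9,10}→3
  4 left: {3,5,9,10}→4  {5,7,9,10}→6  {5,8,9,10}→6  {6,7,8,10}→2  {7,8,9,10}→8
  5 left: {3,5,7,9,10}→10  {3,5,8,9,10}→10  {4,6,7,8,10}→2  {5,7,8,9,10}→20  {6,7,8,9,10}→10
  6 left: {1,4,6,7,8,10}→2  {2,4,6,7,8,10}→2  {3,5,7,8,9,10}→40  {4,6,7,8,9,10}→12  {5,6,7,8,9,10}→30
  7 left: {0,2,4,6,7,8,10}→2  {1,2,4,6,7,8,10}→4  {1,4,6,7,8,9,10}→14  {2,4,6,7,8,9,10}→14  {3,5,6,7,8,9,10}→70  {4,5,6,7,8,9,10}→42
  8 left: {0,1,2,4,6,7,8,10}→6  {0,2,4,6,7,8,9,10}→16  {1,2,4,6,7,8,9,10}→32  {1,4,5,6,7,8,9,10}→56  {2,4,5,6,7,8,9,10}→56  {3,4,5,6,7,8,9,10}→112
  9 left: {0,1,2,4,6,7,8,9,10}→54  {0,2,4,5,6,7,8,9,10}→72  {1,2,4,5,6,7,8,9,10}→144  {1,3,4,5,6,7,8,9,10}→168  {2,3,4,5,6,7,8,9,10}→168
  placing 0:h first → 480 extensions
  placing 1:i first → 240 extensions
  placing 3:j first → 270 extensions
total linear extensions = 990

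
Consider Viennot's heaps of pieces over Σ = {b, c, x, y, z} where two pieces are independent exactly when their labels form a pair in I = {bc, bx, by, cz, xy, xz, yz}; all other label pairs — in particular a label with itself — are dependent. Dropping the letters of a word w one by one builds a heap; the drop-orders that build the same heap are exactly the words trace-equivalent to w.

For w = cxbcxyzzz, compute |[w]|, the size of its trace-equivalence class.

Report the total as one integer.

252

0(c) covers ∅
1(x) covers 0:c
2(b) covers ∅
3(c) covers 1:x
4(x) covers 3:c
5(y) covers 3:c
6(z) covers 2:b
7(z) covers 6:z
8(z) covers 7:z
floor of heap: 0:c, 2:b
completions by unplaced set U, small U first (add the entries for U minus each lowest piece of U):
  |U|=1: {4}:1  {5}:1  {8}:1
  |U|=2: {4,5}:2  {4,8}:2  {5,8}:2  {7,8}:1
  |U|=3: {3,4,5}:2  {4,5,8}:6  {4,7,8}:3  {5,7,8}:3  {6,7,8}:1
  |U|=4: {1,3,4,5}:2  {2,6,7,8}:1  {3,4,5,8}:8  {4,5,7,8}:12  {4,6,7,8}:4  {5,6,7,8}:4
  |U|=5: {0,1,3,4,5}:2  {1,3,4,5,8}:10  {2,4,6,7,8}:5  {2,5,6,7,8}:5  {3,4,5,7,8}:20  {4,5,6,7,8}:20
  |U|=6: {0,1,3,4,5,8}:12  {1,3,4,5,7,8}:30  {2,4,5,6,7,8}:30  {3,4,5,6,7,8}:40
  |U|=7: {0,1,3,4,5,7,8}:42  {1,3,4,5,6,7,8}:70  {2,3,4,5,6,7,8}:70
  start at 0(c): 140
  start at 2(b): 112
sum over floor = 252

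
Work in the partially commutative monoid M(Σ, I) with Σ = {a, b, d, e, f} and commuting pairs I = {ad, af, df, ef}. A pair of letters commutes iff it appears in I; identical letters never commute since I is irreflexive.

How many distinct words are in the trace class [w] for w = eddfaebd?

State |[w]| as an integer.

#0=e has no predecessor
#1=d depends on [0:e]
#2=d depends on [1:d]
#3=f has no predecessor
#4=a depends on [0:e]
#5=e depends on [2:d, 4:a]
#6=b depends on [3:f, 5:e]
#7=d depends on [6:b]
sources: [0:e, 3:f]
N(rest) = Σ N(rest − s) over sources s of rest; N(one piece) = 1:
  size 1 → [7]=1
  size 2 → [6,7]=1
  size 3 → [3,6,7]=1  [5,6,7]=1
  size 4 → [2,5,6,7]=1  [3,5,6,7]=2  [4,5,6,7]=1
  size 5 → [1,2,5,6,7]=1  [2,3,5,6,7]=3  [2,4,5,6,7]=2  [3,4,5,6,7]=3
  size 6 → [1,2,3,5,6,7]=4  [1,2,4,5,6,7]=3  [2,3,4,5,6,7]=8
  first=0(e) contributes 15
  first=3(f) contributes 3
|[w]| = 18

18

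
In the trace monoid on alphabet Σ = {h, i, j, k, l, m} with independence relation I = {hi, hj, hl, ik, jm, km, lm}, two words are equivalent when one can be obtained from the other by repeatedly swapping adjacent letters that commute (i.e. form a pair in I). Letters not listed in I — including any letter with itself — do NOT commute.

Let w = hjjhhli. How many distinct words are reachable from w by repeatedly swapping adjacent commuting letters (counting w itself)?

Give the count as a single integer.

35

piece 0:h — minimal
piece 1:j — minimal
piece 2:j rests on {1:j}
piece 3:h rests on {0:h}
piece 4:h rests on {3:h}
piece 5:l rests on {2:j}
piece 6:i rests on {5:l}
minimal pieces: {0:h, 1:j}
ways to finish when only these pieces remain (= sum over removing one remaining piece with nothing left below it):
  1 left: {4}→1  {6}→1
  2 left: {3,4}→1  {4,6}→2  {5,6}→1
  3 left: {0,3,4}→1  {2,5,6}→1  {3,4,6}→3  {4,5,6}→3
  4 left: {0,3,4,6}→4  {1,2,5,6}→1  {2,4,5,6}→4  {3,4,5,6}→6
  5 left: {0,3,4,5,6}→10  {1,2,4,5,6}→5  {2,3,4,5,6}→10
  placing 0:h first → 15 extensions
  placing 1:j first → 20 extensions
total linear extensions = 35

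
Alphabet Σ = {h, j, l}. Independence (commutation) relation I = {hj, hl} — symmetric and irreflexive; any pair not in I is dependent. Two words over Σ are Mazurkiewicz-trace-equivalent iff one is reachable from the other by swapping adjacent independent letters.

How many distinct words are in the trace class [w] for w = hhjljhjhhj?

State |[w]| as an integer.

252

drop 0:h onto floor
drop 1:h onto {0:h}
drop 2:j onto floor
drop 3:l onto {2:j}
drop 4:j onto {3:l}
drop 5:h onto {1:h}
drop 6:j onto {4:j}
drop 7:h onto {5:h}
drop 8:h onto {7:h}
drop 9:j onto {6:j}
ground layer = {0:h, 2:j}
drop-orders for the pieces not yet dropped (sum over which currently-grounded one goes next):
  1 to go: {8} 1  {9} 1
  2 to go: {6,9} 1  {7,8} 1  {8,9} 2
  3 to go: {4,6,9} 1  {5,7,8} 1  {6,8,9} 3  {7,8,9} 3
  4 to go: {1,5,7,8} 1  {3,4,6,9} 1  {4,6,8,9} 4  {5,7,8,9} 4  {6,7,8,9} 6
  5 to go: {0,1,5,7,8} 1  {1,5,7,8,9} 5  {2,3,4,6,9} 1  {3,4,6,8,9} 5  {4,6,7,8,9} 10  {5,6,7,8,9} 10
  6 to go: {0,1,5,7,8,9} 6  {1,5,6,7,8,9} 15  {2,3,4,6,8,9} 6  {3,4,6,7,8,9} 15  {4,5,6,7,8,9} 20
  7 to go: {0,1,5,6,7,8,9} 21  {1,4,5,6,7,8,9} 35  {2,3,4,6,7,8,9} 21  {3,4,5,6,7,8,9} 35
  8 to go: {0,1,4,5,6,7,8,9} 56  {1,3,4,5,6,7,8,9} 70  {2,3,4,5,6,7,8,9} 56
  if 0:h drops first: 126 orders
  if 2:j drops first: 126 orders
heap linearizations: 252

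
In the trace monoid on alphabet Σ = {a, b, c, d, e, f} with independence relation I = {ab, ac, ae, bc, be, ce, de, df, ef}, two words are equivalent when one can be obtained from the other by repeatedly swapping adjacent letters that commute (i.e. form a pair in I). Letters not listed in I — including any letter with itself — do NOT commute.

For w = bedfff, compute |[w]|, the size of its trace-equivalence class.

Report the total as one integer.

#0=b has no predecessor
#1=e has no predecessor
#2=d depends on [0:b]
#3=f depends on [0:b]
#4=f depends on [3:f]
#5=f depends on [4:f]
sources: [0:b, 1:e]
N(rest) = Σ N(rest − s) over sources s of rest; N(one piece) = 1:
  size 1 → [1]=1  [2]=1  [5]=1
  size 2 → [1,2]=2  [1,5]=2  [2,5]=2  [4,5]=1
  size 3 → [1,2,5]=6  [1,4,5]=3  [2,4,5]=3  [3,4,5]=1
  size 4 → [1,2,4,5]=12  [1,3,4,5]=4  [2,3,4,5]=4
  first=0(b) contributes 20
  first=1(e) contributes 4
|[w]| = 24

24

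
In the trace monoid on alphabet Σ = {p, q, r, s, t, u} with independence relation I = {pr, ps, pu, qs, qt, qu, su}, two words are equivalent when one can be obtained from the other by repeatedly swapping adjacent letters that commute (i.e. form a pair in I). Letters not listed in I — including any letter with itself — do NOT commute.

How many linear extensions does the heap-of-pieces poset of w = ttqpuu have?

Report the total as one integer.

12

piece 0:t — minimal
piece 1:t rests on {0:t}
piece 2:q — minimal
piece 3:p rests on {1:t, 2:q}
piece 4:u rests on {1:t}
piece 5:u rests on {4:u}
minimal pieces: {0:t, 2:q}
ways to finish when only these pieces remain (= sum over removing one remaining piece with nothing left below it):
  1 left: {3}→1  {5}→1
  2 left: {2,3}→1  {3,5}→2  {4,5}→1
  3 left: {2,3,5}→3  {3,4,5}→3
  4 left: {1,3,4,5}→3  {2,3,4,5}→6
  placing 0:t first → 9 extensions
  placing 2:q first → 3 extensions
total linear extensions = 12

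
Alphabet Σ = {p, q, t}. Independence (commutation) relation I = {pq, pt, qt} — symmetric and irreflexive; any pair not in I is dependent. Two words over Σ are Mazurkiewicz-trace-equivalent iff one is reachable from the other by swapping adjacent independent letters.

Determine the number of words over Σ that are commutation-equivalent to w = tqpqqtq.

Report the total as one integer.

drop 0:t onto floor
drop 1:q onto floor
drop 2:p onto floor
drop 3:q onto {1:q}
drop 4:q onto {3:q}
drop 5:t onto {0:t}
drop 6:q onto {4:q}
ground layer = {0:t, 1:q, 2:p}
drop-orders for the pieces not yet dropped (sum over which currently-grounded one goes next):
  1 to go: {2} 1  {5} 1  {6} 1
  2 to go: {0,5} 1  {2,5} 2  {2,6} 2  {4,6} 1  {5,6} 2
  3 to go: {0,2,5} 3  {0,5,6} 3  {2,4,6} 3  {2,5,6} 6  {3,4,6} 1  {4,5,6} 3
  4 to go: {0,2,5,6} 12  {0,4,5,6} 6  {1,3,4,6} 1  {2,3,4,6} 4  {2,4,5,6} 12  {3,4,5,6} 4
  5 to go: {0,2,4,5,6} 30  {0,3,4,5,6} 10  {1,2,3,4,6} 5  {1,3,4,5,6} 5  {2,3,4,5,6} 20
  if 0:t drops first: 30 orders
  if 1:q drops first: 60 orders
  if 2:p drops first: 15 orders
heap linearizations: 105

105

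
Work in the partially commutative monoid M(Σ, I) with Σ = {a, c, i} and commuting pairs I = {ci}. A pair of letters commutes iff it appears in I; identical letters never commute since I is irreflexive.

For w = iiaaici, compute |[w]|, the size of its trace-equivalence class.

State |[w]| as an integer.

3

piece 0:i — minimal
piece 1:i rests on {0:i}
piece 2:a rests on {1:i}
piece 3:a rests on {2:a}
piece 4:i rests on {3:a}
piece 5:c rests on {3:a}
piece 6:i rests on {4:i}
minimal pieces: {0:i}
ways to finish when only these pieces remain (= sum over removing one remaining piece with nothing left below it):
  1 left: {5}→1  {6}→1
  2 left: {4,6}→1  {5,6}→2
  3 left: {4,5,6}→3
  4 left: {3,4,5,6}→3
  5 left: {2,3,4,5,6}→3
  placing 0:i first → 3 extensions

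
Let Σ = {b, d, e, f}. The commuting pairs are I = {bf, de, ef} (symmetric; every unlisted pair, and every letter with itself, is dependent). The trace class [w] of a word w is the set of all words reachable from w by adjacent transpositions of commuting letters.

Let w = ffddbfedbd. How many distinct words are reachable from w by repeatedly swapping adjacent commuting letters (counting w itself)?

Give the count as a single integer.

#0=f has no predecessor
#1=f depends on [0:f]
#2=d depends on [1:f]
#3=d depends on [2:d]
#4=b depends on [3:d]
#5=f depends on [3:d]
#6=e depends on [4:b]
#7=d depends on [4:b, 5:f]
#8=b depends on [6:e, 7:d]
#9=d depends on [8:b]
sources: [0:f]
N(rest) = Σ N(rest − s) over sources s of rest; N(one piece) = 1:
  size 1 → [9]=1
  size 2 → [8,9]=1
  size 3 → [6,8,9]=1  [7,8,9]=1
  size 4 → [5,7,8,9]=1  [6,7,8,9]=2
  size 5 → [4,6,7,8,9]=2  [5,6,7,8,9]=3
  size 6 → [4,5,6,7,8,9]=5
  size 7 → [3,4,5,6,7,8,9]=5
  size 8 → [2,3,4,5,6,7,8,9]=5
  first=0(f) contributes 5

5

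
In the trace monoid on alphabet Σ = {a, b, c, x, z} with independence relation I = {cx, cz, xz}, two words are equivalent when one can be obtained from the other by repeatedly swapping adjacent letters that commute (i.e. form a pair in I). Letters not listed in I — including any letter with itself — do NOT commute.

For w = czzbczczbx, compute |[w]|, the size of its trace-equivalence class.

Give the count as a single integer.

18

#0=c has no predecessor
#1=z has no predecessor
#2=z depends on [1:z]
#3=b depends on [0:c, 2:z]
#4=c depends on [3:b]
#5=z depends on [3:b]
#6=c depends on [4:c]
#7=z depends on [5:z]
#8=b depends on [6:c, 7:z]
#9=x depends on [8:b]
sources: [0:c, 1:z]
N(rest) = Σ N(rest − s) over sources s of rest; N(one piece) = 1:
  size 1 → [9]=1
  size 2 → [8,9]=1
  size 3 → [6,8,9]=1  [7,8,9]=1
  size 4 → [4,6,8,9]=1  [5,7,8,9]=1  [6,7,8,9]=2
  size 5 → [4,6,7,8,9]=3  [5,6,7,8,9]=3
  size 6 → [4,5,6,7,8,9]=6
  size 7 → [3,4,5,6,7,8,9]=6
  size 8 → [0,3,4,5,6,7,8,9]=6  [2,3,4,5,6,7,8,9]=6
  first=0(c) contributes 6
  first=1(z) contributes 12
|[w]| = 18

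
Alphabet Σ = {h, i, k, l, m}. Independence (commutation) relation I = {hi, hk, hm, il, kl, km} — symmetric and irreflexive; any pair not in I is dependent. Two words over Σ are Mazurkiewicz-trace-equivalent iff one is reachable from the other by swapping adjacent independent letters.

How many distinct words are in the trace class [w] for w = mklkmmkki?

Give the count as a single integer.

#0=m has no predecessor
#1=k has no predecessor
#2=l depends on [0:m]
#3=k depends on [1:k]
#4=m depends on [2:l]
#5=m depends on [4:m]
#6=k depends on [3:k]
#7=k depends on [6:k]
#8=i depends on [5:m, 7:k]
sources: [0:m, 1:k]
N(rest) = Σ N(rest − s) over sources s of rest; N(one piece) = 1:
  size 1 → [8]=1
  size 2 → [5,8]=1  [7,8]=1
  size 3 → [4,5,8]=1  [5,7,8]=2  [6,7,8]=1
  size 4 → [2,4,5,8]=1  [3,6,7,8]=1  [4,5,7,8]=3  [5,6,7,8]=3
  size 5 → [0,2,4,5,8]=1  [1,3,6,7,8]=1  [2,4,5,7,8]=4  [3,5,6,7,8]=4  [4,5,6,7,8]=6
  size 6 → [0,2,4,5,7,8]=5  [1,3,5,6,7,8]=5  [2,4,5,6,7,8]=10  [3,4,5,6,7,8]=10
  size 7 → [0,2,4,5,6,7,8]=15  [1,3,4,5,6,7,8]=15  [2,3,4,5,6,7,8]=20
  first=0(m) contributes 35
  first=1(k) contributes 35
|[w]| = 70

70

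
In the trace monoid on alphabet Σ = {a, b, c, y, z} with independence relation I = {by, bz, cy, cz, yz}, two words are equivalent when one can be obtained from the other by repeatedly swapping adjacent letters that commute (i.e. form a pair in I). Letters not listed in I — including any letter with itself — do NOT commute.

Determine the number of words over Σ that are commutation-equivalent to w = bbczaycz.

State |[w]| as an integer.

drop 0:b onto floor
drop 1:b onto {0:b}
drop 2:c onto {1:b}
drop 3:z onto floor
drop 4:a onto {2:c, 3:z}
drop 5:y onto {4:a}
drop 6:c onto {4:a}
drop 7:z onto {4:a}
ground layer = {0:b, 3:z}
drop-orders for the pieces not yet dropped (sum over which currently-grounded one goes next):
  1 to go: {5} 1  {6} 1  {7} 1
  2 to go: {5,6} 2  {5,7} 2  {6,7} 2
  3 to go: {5,6,7} 6
  4 to go: {4,5,6,7} 6
  5 to go: {2,4,5,6,7} 6  {3,4,5,6,7} 6
  6 to go: {1,2,4,5,6,7} 6  {2,3,4,5,6,7} 12
  if 0:b drops first: 18 orders
  if 3:z drops first: 6 orders
heap linearizations: 24

24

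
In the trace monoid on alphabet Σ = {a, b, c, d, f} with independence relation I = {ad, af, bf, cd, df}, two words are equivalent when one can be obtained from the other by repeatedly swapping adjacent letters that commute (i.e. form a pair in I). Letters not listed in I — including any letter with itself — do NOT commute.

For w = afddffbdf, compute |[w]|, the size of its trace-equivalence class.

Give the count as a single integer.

piece 0:a — minimal
piece 1:f — minimal
piece 2:d — minimal
piece 3:d rests on {2:d}
piece 4:f rests on {1:f}
piece 5:f rests on {4:f}
piece 6:b rests on {0:a, 3:d}
piece 7:d rests on {6:b}
piece 8:f rests on {5:f}
minimal pieces: {0:a, 1:f, 2:d}
ways to finish when only these pieces remain (= sum over removing one remaining piece with nothing left below it):
  1 left: {7}→1  {8}→1
  2 left: {5,8}→1  {6,7}→1  {7,8}→2
  3 left: {0,6,7}→1  {3,6,7}→1  {4,5,8}→1  {5,7,8}→3  {6,7,8}→3
  4 left: {0,3,6,7}→2  {0,6,7,8}→4  {1,4,5,8}→1  {2,3,6,7}→1  {3,6,7,8}→4  {4,5,7,8}→4  {5,6,7,8}→6
  5 left: {0,2,3,6,7}→3  {0,3,6,7,8}→10  {0,5,6,7,8}→10  {1,4,5,7,8}→5  {2,3,6,7,8}→5  {3,5,6,7,8}→10  {4,5,6,7,8}→10
  6 left: {0,2,3,6,7,8}→18  {0,3,5,6,7,8}→30  {0,4,5,6,7,8}→20  {1,4,5,6,7,8}→15  {2,3,5,6,7,8}→15  {3,4,5,6,7,8}→20
  7 left: {0,1,4,5,6,7,8}→35  {0,2,3,5,6,7,8}→63  {0,3,4,5,6,7,8}→70  {1,3,4,5,6,7,8}→35  {2,3,4,5,6,7,8}→35
  placing 0:a first → 70 extensions
  placing 1:f first → 168 extensions
  placing 2:d first → 140 extensions
total linear extensions = 378

378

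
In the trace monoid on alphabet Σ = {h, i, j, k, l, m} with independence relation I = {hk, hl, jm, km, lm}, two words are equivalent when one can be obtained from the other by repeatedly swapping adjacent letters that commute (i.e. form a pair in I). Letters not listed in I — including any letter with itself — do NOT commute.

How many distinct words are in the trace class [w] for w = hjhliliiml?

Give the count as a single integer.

#0=h has no predecessor
#1=j depends on [0:h]
#2=h depends on [1:j]
#3=l depends on [1:j]
#4=i depends on [2:h, 3:l]
#5=l depends on [4:i]
#6=i depends on [5:l]
#7=i depends on [6:i]
#8=m depends on [7:i]
#9=l depends on [7:i]
sources: [0:h]
N(rest) = Σ N(rest − s) over sources s of rest; N(one piece) = 1:
  size 1 → [8]=1  [9]=1
  size 2 → [8,9]=2
  size 3 → [7,8,9]=2
  size 4 → [6,7,8,9]=2
  size 5 → [5,6,7,8,9]=2
  size 6 → [4,5,6,7,8,9]=2
  size 7 → [2,4,5,6,7,8,9]=2  [3,4,5,6,7,8,9]=2
  size 8 → [2,3,4,5,6,7,8,9]=4
  first=0(h) contributes 4

4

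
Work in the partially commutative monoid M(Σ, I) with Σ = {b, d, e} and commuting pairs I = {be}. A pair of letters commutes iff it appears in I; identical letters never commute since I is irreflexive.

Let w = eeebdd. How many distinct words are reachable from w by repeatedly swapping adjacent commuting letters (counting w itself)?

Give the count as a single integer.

0(e) covers ∅
1(e) covers 0:e
2(e) covers 1:e
3(b) covers ∅
4(d) covers 2:e, 3:b
5(d) covers 4:d
floor of heap: 0:e, 3:b
completions by unplaced set U, small U first (add the entries for U minus each lowest piece of U):
  |U|=1: {5}:1
  |U|=2: {4,5}:1
  |U|=3: {2,4,5}:1  {3,4,5}:1
  |U|=4: {1,2,4,5}:1  {2,3,4,5}:2
  start at 0(e): 3
  start at 3(b): 1
sum over floor = 4

4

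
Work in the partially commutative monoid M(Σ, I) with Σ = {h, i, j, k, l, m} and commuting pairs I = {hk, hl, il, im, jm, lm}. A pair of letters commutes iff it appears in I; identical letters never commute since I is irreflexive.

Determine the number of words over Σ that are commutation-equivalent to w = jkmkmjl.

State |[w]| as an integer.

3

0(j) covers ∅
1(k) covers 0:j
2(m) covers 1:k
3(k) covers 2:m
4(m) covers 3:k
5(j) covers 3:k
6(l) covers 5:j
floor of heap: 0:j
completions by unplaced set U, small U first (add the entries for U minus each lowest piece of U):
  |U|=1: {4}:1  {6}:1
  |U|=2: {4,6}:2  {5,6}:1
  |U|=3: {4,5,6}:3
  |U|=4: {3,4,5,6}:3
  |U|=5: {2,3,4,5,6}:3
  start at 0(j): 3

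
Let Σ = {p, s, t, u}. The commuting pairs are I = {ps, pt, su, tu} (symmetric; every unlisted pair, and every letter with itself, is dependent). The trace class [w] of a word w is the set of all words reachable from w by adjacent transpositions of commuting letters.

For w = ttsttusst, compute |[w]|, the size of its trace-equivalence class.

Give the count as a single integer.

9

drop 0:t onto floor
drop 1:t onto {0:t}
drop 2:s onto {1:t}
drop 3:t onto {2:s}
drop 4:t onto {3:t}
drop 5:u onto floor
drop 6:s onto {4:t}
drop 7:s onto {6:s}
drop 8:t onto {7:s}
ground layer = {0:t, 5:u}
drop-orders for the pieces not yet dropped (sum over which currently-grounded one goes next):
  1 to go: {5} 1  {8} 1
  2 to go: {5,8} 2  {7,8} 1
  3 to go: {5,7,8} 3  {6,7,8} 1
  4 to go: {4,6,7,8} 1  {5,6,7,8} 4
  5 to go: {3,4,6,7,8} 1  {4,5,6,7,8} 5
  6 to go: {2,3,4,6,7,8} 1  {3,4,5,6,7,8} 6
  7 to go: {1,2,3,4,6,7,8} 1  {2,3,4,5,6,7,8} 7
  if 0:t drops first: 8 orders
  if 5:u drops first: 1 orders
heap linearizations: 9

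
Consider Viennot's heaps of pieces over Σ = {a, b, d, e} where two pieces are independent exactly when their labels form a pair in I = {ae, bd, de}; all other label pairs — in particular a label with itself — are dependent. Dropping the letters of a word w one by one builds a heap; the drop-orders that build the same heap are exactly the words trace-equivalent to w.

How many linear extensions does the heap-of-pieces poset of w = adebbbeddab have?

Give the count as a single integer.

0(a) covers ∅
1(d) covers 0:a
2(e) covers ∅
3(b) covers 0:a, 2:e
4(b) covers 3:b
5(b) covers 4:b
6(e) covers 5:b
7(d) covers 1:d
8(d) covers 7:d
9(a) covers 5:b, 8:d
10(b) covers 6:e, 9:a
floor of heap: 0:a, 2:e
completions by unplaced set U, small U first (add the entries for U minus each lowest piece of U):
  |U|=1: {10}:1
  |U|=2: {6,10}:1  {9,10}:1
  |U|=3: {6,9,10}:2  {8,9,10}:1
  |U|=4: {5,6,9,10}:2  {6,8,9,10}:3  {7,8,9,10}:1
  |U|=5: {1,7,8,9,10}:1  {4,5,6,9,10}:2  {5,6,8,9,10}:5  {6,7,8,9,10}:4
  |U|=6: {1,6,7,8,9,10}:5  {3,4,5,6,9,10}:2  {4,5,6,8,9,10}:7  {5,6,7,8,9,10}:9
  |U|=7: {1,5,6,7,8,9,10}:14  {2,3,4,5,6,9,10}:2  {3,4,5,6,8,9,10}:9  {4,5,6,7,8,9,10}:16
  |U|=8: {1,4,5,6,7,8,9,10}:30  {2,3,4,5,6,8,9,10}:11  {3,4,5,6,7,8,9,10}:25
  |U|=9: {1,3,4,5,6,7,8,9,10}:55  {2,3,4,5,6,7,8,9,10}:36
  start at 0(a): 91
  start at 2(e): 55
sum over floor = 146

146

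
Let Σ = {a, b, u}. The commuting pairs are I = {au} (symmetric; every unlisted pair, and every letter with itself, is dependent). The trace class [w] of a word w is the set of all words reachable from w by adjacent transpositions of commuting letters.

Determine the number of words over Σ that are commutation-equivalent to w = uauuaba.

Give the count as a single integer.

10

#0=u has no predecessor
#1=a has no predecessor
#2=u depends on [0:u]
#3=u depends on [2:u]
#4=a depends on [1:a]
#5=b depends on [3:u, 4:a]
#6=a depends on [5:b]
sources: [0:u, 1:a]
N(rest) = Σ N(rest − s) over sources s of rest; N(one piece) = 1:
  size 1 → [6]=1
  size 2 → [5,6]=1
  size 3 → [3,5,6]=1  [4,5,6]=1
  size 4 → [1,4,5,6]=1  [2,3,5,6]=1  [3,4,5,6]=2
  size 5 → [0,2,3,5,6]=1  [1,3,4,5,6]=3  [2,3,4,5,6]=3
  first=0(u) contributes 6
  first=1(a) contributes 4
|[w]| = 10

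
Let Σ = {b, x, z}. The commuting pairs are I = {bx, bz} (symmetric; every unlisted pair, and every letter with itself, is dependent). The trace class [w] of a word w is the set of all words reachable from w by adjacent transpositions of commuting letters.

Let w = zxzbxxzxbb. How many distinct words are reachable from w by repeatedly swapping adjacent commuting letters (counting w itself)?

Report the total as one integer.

120

0(z) covers ∅
1(x) covers 0:z
2(z) covers 1:x
3(b) covers ∅
4(x) covers 2:z
5(x) covers 4:x
6(z) covers 5:x
7(x) covers 6:z
8(b) covers 3:b
9(b) covers 8:b
floor of heap: 0:z, 3:b
completions by unplaced set U, small U first (add the entries for U minus each lowest piece of U):
  |U|=1: {7}:1  {9}:1
  |U|=2: {6,7}:1  {7,9}:2  {8,9}:1
  |U|=3: {3,8,9}:1  {5,6,7}:1  {6,7,9}:3  {7,8,9}:3
  |U|=4: {3,7,8,9}:4  {4,5,6,7}:1  {5,6,7,9}:4  {6,7,8,9}:6
  |U|=5: {2,4,5,6,7}:1  {3,6,7,8,9}:10  {4,5,6,7,9}:5  {5,6,7,8,9}:10
  |U|=6: {1,2,4,5,6,7}:1  {2,4,5,6,7,9}:6  {3,5,6,7,8,9}:20  {4,5,6,7,8,9}:15
  |U|=7: {0,1,2,4,5,6,7}:1  {1,2,4,5,6,7,9}:7  {2,4,5,6,7,8,9}:21  {3,4,5,6,7,8,9}:35
  |U|=8: {0,1,2,4,5,6,7,9}:8  {1,2,4,5,6,7,8,9}:28  {2,3,4,5,6,7,8,9}:56
  start at 0(z): 84
  start at 3(b): 36
sum over floor = 120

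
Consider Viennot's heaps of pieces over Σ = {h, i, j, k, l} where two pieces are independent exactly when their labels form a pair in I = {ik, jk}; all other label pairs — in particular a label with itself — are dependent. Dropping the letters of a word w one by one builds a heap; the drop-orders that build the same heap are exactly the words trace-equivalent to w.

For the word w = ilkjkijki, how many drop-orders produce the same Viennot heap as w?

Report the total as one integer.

piece 0:i — minimal
piece 1:l rests on {0:i}
piece 2:k rests on {1:l}
piece 3:j rests on {1:l}
piece 4:k rests on {2:k}
piece 5:i rests on {3:j}
piece 6:j rests on {5:i}
piece 7:k rests on {4:k}
piece 8:i rests on {6:j}
minimal pieces: {0:i}
ways to finish when only these pieces remain (= sum over removing one remaining piece with nothing left below it):
  1 left: {7}→1  {8}→1
  2 left: {4,7}→1  {6,8}→1  {7,8}→2
  3 left: {2,4,7}→1  {4,7,8}→3  {5,6,8}→1  {6,7,8}→3
  4 left: {2,4,7,8}→4  {3,5,6,8}→1  {4,6,7,8}→6  {5,6,7,8}→4
  5 left: {2,4,6,7,8}→10  {3,5,6,7,8}→5  {4,5,6,7,8}→10
  6 left: {2,4,5,6,7,8}→20  {3,4,5,6,7,8}→15
  7 left: {2,3,4,5,6,7,8}→35
  placing 0:i first → 35 extensions

35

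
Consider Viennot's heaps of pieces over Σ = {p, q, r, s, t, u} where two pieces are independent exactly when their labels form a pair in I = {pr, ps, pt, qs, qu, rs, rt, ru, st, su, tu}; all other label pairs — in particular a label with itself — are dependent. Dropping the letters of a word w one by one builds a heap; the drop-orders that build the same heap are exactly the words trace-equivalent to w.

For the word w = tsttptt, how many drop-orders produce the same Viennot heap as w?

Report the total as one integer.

piece 0:t — minimal
piece 1:s — minimal
piece 2:t rests on {0:t}
piece 3:t rests on {2:t}
piece 4:p — minimal
piece 5:t rests on {3:t}
piece 6:t rests on {5:t}
minimal pieces: {0:t, 1:s, 4:p}
ways to finish when only these pieces remain (= sum over removing one remaining piece with nothing left below it):
  1 left: {1}→1  {4}→1  {6}→1
  2 left: {1,4}→2  {1,6}→2  {4,6}→2  {5,6}→1
  3 left: {1,4,6}→6  {1,5,6}→3  {3,5,6}→1  {4,5,6}→3
  4 left: {1,3,5,6}→4  {1,4,5,6}→12  {2,3,5,6}→1  {3,4,5,6}→4
  5 left: {0,2,3,5,6}→1  {1,2,3,5,6}→5  {1,3,4,5,6}→20  {2,3,4,5,6}→5
  placing 0:t first → 30 extensions
  placing 1:s first → 6 extensions
  placing 4:p first → 6 extensions
total linear extensions = 42

42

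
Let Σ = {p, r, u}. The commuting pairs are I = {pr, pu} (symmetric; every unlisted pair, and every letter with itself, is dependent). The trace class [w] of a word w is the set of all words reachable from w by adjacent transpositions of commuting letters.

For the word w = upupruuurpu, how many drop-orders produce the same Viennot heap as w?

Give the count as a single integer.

#0=u has no predecessor
#1=p has no predecessor
#2=u depends on [0:u]
#3=p depends on [1:p]
#4=r depends on [2:u]
#5=u depends on [4:r]
#6=u depends on [5:u]
#7=u depends on [6:u]
#8=r depends on [7:u]
#9=p depends on [3:p]
#10=u depends on [8:r]
sources: [0:u, 1:p]
N(rest) = Σ N(rest − s) over sources s of rest; N(one piece) = 1:
  size 1 → [9]=1  [10]=1
  size 2 → [3,9]=1  [8,10]=1  [9,10]=2
  size 3 → [1,3,9]=1  [3,9,10]=3  [7,8,10]=1  [8,9,10]=3
  size 4 → [1,3,9,10]=4  [3,8,9,10]=6  [6,7,8,10]=1  [7,8,9,10]=4
  size 5 → [1,3,8,9,10]=10  [3,7,8,9,10]=10  [5,6,7,8,10]=1  [6,7,8,9,10]=5
  size 6 → [1,3,7,8,9,10]=20  [3,6,7,8,9,10]=15  [4,5,6,7,8,10]=1  [5,6,7,8,9,10]=6
  size 7 → [1,3,6,7,8,9,10]=35  [2,4,5,6,7,8,10]=1  [3,5,6,7,8,9,10]=21  [4,5,6,7,8,9,10]=7
  size 8 → [0,2,4,5,6,7,8,10]=1  [1,3,5,6,7,8,9,10]=56  [2,4,5,6,7,8,9,10]=8  [3,4,5,6,7,8,9,10]=28
  size 9 → [0,2,4,5,6,7,8,9,10]=9  [1,3,4,5,6,7,8,9,10]=84  [2,3,4,5,6,7,8,9,10]=36
  first=0(u) contributes 120
  first=1(p) contributes 45
|[w]| = 165

165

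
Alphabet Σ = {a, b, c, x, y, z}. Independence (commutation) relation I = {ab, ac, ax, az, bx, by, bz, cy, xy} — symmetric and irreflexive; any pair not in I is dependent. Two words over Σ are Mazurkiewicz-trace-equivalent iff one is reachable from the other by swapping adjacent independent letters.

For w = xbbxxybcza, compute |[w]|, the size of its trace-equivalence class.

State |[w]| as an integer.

piece 0:x — minimal
piece 1:b — minimal
piece 2:b rests on {1:b}
piece 3:x rests on {0:x}
piece 4:x rests on {3:x}
piece 5:y — minimal
piece 6:b rests on {2:b}
piece 7:c rests on {4:x, 6:b}
piece 8:z rests on {5:y, 7:c}
piece 9:a rests on {5:y}
minimal pieces: {0:x, 1:b, 5:y}
ways to finish when only these pieces remain (= sum over removing one remaining piece with nothing left below it):
  1 left: {8}→1  {9}→1
  2 left: {7,8}→1  {8,9}→2
  3 left: {4,7,8}→1  {5,8,9}→2  {6,7,8}→1  {7,8,9}→3
  4 left: {2,6,7,8}→1  {3,4,7,8}→1  {4,6,7,8}→2  {4,7,8,9}→4  {5,7,8,9}→5  {6,7,8,9}→4
  5 left: {0,3,4,7,8}→1  {1,2,6,7,8}→1  {2,4,6,7,8}→3  {2,6,7,8,9}→5  {3,4,6,7,8}→3  {3,4,7,8,9}→5  {4,5,7,8,9}→9  {4,6,7,8,9}→10  {5,6,7,8,9}→9
  6 left: {0,3,4,6,7,8}→4  {0,3,4,7,8,9}→6  {1,2,4,6,7,8}→4  {1,2,6,7,8,9}→6  {2,3,4,6,7,8}→6  {2,4,6,7,8,9}→18  {2,5,6,7,8,9}→14  {3,4,5,7,8,9}→14  {3,4,6,7,8,9}→18  {4,5,6,7,8,9}→28
  7 left: {0,2,3,4,6,7,8}→10  {0,3,4,5,7,8,9}→20  {0,3,4,6,7,8,9}→28  {1,2,3,4,6,7,8}→10  {1,2,4,6,7,8,9}→28  {1,2,5,6,7,8,9}→20  {2,3,4,6,7,8,9}→42  {2,4,5,6,7,8,9}→60  {3,4,5,6,7,8,9}→60
  8 left: {0,1,2,3,4,6,7,8}→20  {0,2,3,4,6,7,8,9}→80  {0,3,4,5,6,7,8,9}→108  {1,2,3,4,6,7,8,9}→80  {1,2,4,5,6,7,8,9}→108  {2,3,4,5,6,7,8,9}→162
  placing 0:x first → 350 extensions
  placing 1:b first → 350 extensions
  placing 5:y first → 180 extensions
total linear extensions = 880

880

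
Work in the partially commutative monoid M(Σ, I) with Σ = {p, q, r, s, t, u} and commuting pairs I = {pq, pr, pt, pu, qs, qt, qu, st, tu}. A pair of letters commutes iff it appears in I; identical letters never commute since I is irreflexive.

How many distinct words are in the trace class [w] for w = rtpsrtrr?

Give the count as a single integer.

5

drop 0:r onto floor
drop 1:t onto {0:r}
drop 2:p onto floor
drop 3:s onto {0:r, 2:p}
drop 4:r onto {1:t, 3:s}
drop 5:t onto {4:r}
drop 6:r onto {5:t}
drop 7:r onto {6:r}
ground layer = {0:r, 2:p}
drop-orders for the pieces not yet dropped (sum over which currently-grounded one goes next):
  1 to go: {7} 1
  2 to go: {6,7} 1
  3 to go: {5,6,7} 1
  4 to go: {4,5,6,7} 1
  5 to go: {1,4,5,6,7} 1  {3,4,5,6,7} 1
  6 to go: {1,3,4,5,6,7} 2  {2,3,4,5,6,7} 1
  if 0:r drops first: 3 orders
  if 2:p drops first: 2 orders
heap linearizations: 5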